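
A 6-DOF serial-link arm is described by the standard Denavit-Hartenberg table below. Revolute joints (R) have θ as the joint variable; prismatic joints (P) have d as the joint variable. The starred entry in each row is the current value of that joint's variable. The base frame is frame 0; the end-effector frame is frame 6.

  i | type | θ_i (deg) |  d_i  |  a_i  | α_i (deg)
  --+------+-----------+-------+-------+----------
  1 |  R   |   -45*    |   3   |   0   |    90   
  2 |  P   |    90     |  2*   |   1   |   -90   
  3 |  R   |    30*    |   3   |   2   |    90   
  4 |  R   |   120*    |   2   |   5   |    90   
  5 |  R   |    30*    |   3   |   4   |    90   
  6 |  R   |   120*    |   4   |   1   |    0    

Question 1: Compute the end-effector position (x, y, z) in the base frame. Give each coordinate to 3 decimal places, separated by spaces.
after link 1: o_1 = (0.0000, 0.0000, 3.0000)
after link 2: o_2 = (-1.4142, -1.4142, 4.0000)
after link 3: o_3 = (-2.8284, 1.4142, 5.7321)
after link 4: o_4 = (-7.9989, 2.3674, 4.5670)
after link 5: o_5 = (-12.0995, 4.6309, 6.3170)
after link 6: o_6 = (-11.1027, 8.1592, 4.4309)

-11.103 8.159 4.431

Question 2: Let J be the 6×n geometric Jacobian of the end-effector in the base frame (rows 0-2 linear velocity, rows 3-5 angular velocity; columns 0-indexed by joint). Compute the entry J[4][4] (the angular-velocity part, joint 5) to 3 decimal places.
axis z_4 = (-0.0474,0.6597,0.7500); lever o_n−o_4 = (-3.1037,5.7918,-0.1361)
cross product → J_v[:, 4] = (-4.4336,-2.3342,1.7733)
J_ω[:, 4] = z_4
entry J[4][4] = 0.6597

0.660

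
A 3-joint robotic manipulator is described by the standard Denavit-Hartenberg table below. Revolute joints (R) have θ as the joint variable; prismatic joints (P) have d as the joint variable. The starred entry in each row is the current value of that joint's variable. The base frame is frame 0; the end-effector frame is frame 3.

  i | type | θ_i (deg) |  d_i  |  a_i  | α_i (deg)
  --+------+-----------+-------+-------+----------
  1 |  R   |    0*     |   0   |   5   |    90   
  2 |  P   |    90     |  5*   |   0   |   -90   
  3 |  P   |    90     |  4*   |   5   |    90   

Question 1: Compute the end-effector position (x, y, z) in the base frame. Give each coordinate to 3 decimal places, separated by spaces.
1.000 -0.000 0.000

after link 1: o_1 = (5.0000, 0.0000, 0.0000)
after link 2: o_2 = (5.0000, -5.0000, 0.0000)
after link 3: o_3 = (1.0000, -0.0000, 0.0000)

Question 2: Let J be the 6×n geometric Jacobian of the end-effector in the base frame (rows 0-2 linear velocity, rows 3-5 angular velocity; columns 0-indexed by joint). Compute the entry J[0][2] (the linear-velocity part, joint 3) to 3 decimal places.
-1.000

prismatic axis z_2 = (-1.0000,-0.0000,0.0000)
J_v[:, 2] = z_2; J_ω[:, 2] = (0,0,0)
entry J[0][2] = -1.0000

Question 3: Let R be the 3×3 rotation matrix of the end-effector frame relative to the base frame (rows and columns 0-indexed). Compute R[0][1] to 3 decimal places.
-1.000

End-effector y-axis (col 1 of R) = (-1.0000,-0.0000,-0.0000)
R[0][1] = -1.0000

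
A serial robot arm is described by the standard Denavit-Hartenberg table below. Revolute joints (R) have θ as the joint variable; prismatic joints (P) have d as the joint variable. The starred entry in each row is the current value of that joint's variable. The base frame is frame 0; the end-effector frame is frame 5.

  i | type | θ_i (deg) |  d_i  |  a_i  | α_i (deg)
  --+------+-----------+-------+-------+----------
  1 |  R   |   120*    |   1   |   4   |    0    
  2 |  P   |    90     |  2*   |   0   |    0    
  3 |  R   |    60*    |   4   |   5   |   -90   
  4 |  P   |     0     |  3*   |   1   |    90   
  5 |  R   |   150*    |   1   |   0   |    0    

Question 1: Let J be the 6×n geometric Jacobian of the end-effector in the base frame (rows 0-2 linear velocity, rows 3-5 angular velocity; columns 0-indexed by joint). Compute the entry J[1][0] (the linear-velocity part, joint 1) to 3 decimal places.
1.000

axis z_0 = ẑ; lever o_n−o_0 = (1.0000,-2.5359,8.0000)
cross product → J_v[:, 0] = (2.5359,1.0000,-0.0000)
J_ω[:, 0] = z_0
entry J[1][0] = 1.0000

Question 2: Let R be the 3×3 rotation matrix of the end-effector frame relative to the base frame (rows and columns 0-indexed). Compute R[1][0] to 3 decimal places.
End-effector x-axis (col 0 of R) = (0.5000,0.8660,0.0000)
R[1][0] = 0.8660

0.866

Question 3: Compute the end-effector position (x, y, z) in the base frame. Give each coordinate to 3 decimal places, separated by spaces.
1.000 -2.536 8.000

after link 1: o_1 = (-2.0000, 3.4641, 1.0000)
after link 2: o_2 = (-2.0000, 3.4641, 3.0000)
after link 3: o_3 = (-2.0000, -1.5359, 7.0000)
after link 4: o_4 = (1.0000, -2.5359, 7.0000)
after link 5: o_5 = (1.0000, -2.5359, 8.0000)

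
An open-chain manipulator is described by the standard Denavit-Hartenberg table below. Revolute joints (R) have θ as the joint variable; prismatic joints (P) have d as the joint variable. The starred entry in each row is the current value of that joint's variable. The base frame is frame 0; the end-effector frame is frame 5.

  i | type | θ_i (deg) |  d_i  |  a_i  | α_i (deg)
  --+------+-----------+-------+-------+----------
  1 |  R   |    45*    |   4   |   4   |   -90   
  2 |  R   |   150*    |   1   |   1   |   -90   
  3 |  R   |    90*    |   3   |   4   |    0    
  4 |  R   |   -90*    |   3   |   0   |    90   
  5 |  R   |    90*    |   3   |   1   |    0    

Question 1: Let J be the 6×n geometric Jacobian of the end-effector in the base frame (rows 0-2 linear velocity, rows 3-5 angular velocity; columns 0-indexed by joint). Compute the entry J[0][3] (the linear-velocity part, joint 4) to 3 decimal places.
axis z_3 = (-0.3536,-0.3536,0.8660); lever o_n−o_3 = (-3.5355,0.7071,3.4641)
cross product → J_v[:, 3] = (-1.8371,-1.8371,-1.5000)
J_ω[:, 3] = z_3
entry J[0][3] = -1.8371

-1.837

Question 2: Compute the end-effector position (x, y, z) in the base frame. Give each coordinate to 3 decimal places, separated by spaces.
after link 1: o_1 = (2.8284, 2.8284, 4.0000)
after link 2: o_2 = (1.5089, 2.9232, 3.5000)
after link 3: o_3 = (3.2767, -0.9659, 6.0981)
after link 4: o_4 = (2.2161, -2.0266, 8.6962)
after link 5: o_5 = (-0.2588, -0.2588, 9.5622)

-0.259 -0.259 9.562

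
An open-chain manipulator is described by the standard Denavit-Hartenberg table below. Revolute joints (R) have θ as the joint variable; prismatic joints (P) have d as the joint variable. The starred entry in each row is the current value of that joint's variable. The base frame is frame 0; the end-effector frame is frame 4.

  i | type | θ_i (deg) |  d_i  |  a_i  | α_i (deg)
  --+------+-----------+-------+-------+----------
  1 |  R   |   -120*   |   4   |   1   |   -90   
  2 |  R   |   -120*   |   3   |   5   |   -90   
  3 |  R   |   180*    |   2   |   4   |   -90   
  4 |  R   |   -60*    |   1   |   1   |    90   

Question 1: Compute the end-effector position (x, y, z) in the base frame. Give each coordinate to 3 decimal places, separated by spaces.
1.848 -4.799 5.866

after link 1: o_1 = (-0.5000, -0.8660, 4.0000)
after link 2: o_2 = (3.3481, -0.2010, 8.3301)
after link 3: o_3 = (1.4821, -3.4330, 5.8660)
after link 4: o_4 = (1.8481, -4.7990, 5.8660)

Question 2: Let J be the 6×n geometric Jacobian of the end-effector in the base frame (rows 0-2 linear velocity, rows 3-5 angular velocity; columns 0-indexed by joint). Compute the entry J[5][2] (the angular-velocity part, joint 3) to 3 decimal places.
axis z_2 = (-0.4330,-0.7500,0.5000); lever o_n−o_2 = (-1.5000,-4.5981,-2.4641)
cross product → J_v[:, 2] = (4.1471,-1.8170,0.8660)
J_ω[:, 2] = z_2
entry J[5][2] = 0.5000

0.500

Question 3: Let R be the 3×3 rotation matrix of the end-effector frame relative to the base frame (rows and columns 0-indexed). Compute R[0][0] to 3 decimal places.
-0.500

End-effector x-axis (col 0 of R) = (-0.5000,-0.8660,-0.0000)
R[0][0] = -0.5000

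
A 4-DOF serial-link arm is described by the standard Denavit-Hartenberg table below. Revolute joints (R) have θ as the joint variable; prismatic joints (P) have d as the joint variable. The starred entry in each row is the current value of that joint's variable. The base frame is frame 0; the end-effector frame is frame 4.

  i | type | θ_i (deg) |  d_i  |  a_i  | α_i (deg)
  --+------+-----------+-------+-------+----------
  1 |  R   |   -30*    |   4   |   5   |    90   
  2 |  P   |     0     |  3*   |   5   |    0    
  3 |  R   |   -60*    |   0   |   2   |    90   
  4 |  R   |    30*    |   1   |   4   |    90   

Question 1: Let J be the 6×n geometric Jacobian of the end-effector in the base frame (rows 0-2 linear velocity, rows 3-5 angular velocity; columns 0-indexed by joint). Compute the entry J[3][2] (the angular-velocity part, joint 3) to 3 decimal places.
-0.500

axis z_2 = (-0.5000,-0.8660,0.0000); lever o_n−o_2 = (0.6160,-2.6651,-5.2321)
cross product → J_v[:, 2] = (4.5311,-2.6160,1.8660)
J_ω[:, 2] = z_2
entry J[3][2] = -0.5000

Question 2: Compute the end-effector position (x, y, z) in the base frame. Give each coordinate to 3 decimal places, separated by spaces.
after link 1: o_1 = (4.3301, -2.5000, 4.0000)
after link 2: o_2 = (7.1603, -7.5981, 4.0000)
after link 3: o_3 = (8.0263, -8.0981, 2.2679)
after link 4: o_4 = (7.7763, -10.2631, -1.2321)

7.776 -10.263 -1.232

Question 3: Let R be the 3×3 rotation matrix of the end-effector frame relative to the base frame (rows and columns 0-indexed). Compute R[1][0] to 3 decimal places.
End-effector x-axis (col 0 of R) = (0.1250,-0.6495,-0.7500)
R[1][0] = -0.6495

-0.650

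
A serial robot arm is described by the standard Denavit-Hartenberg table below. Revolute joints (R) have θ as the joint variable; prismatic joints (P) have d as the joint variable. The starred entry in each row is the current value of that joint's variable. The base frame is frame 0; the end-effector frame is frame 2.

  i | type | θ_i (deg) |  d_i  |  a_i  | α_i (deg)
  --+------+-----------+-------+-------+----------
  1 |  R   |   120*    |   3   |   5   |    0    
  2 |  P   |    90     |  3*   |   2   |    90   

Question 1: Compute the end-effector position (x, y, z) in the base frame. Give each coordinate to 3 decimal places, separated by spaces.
-4.232 3.330 6.000

after link 1: o_1 = (-2.5000, 4.3301, 3.0000)
after link 2: o_2 = (-4.2321, 3.3301, 6.0000)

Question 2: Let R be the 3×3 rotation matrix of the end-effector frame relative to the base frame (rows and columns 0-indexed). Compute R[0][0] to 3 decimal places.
-0.866

End-effector x-axis (col 0 of R) = (-0.8660,-0.5000,0.0000)
R[0][0] = -0.8660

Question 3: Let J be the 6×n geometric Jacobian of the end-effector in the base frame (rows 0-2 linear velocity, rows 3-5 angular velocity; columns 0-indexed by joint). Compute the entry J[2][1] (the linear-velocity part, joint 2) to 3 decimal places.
1.000

prismatic axis z_1 = (0.0000,0.0000,1.0000)
J_v[:, 1] = z_1; J_ω[:, 1] = (0,0,0)
entry J[2][1] = 1.0000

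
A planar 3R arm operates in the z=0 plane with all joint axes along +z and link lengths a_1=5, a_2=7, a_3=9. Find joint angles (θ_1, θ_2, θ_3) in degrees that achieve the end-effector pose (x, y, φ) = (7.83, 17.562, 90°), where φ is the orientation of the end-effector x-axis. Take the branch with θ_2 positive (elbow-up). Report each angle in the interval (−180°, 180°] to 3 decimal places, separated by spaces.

29.995 30.008 29.997

wrist centre = target − a_3·(cos φ, sin φ) = (7.8300, 8.5620)
cos θ_2 = (134.6167−5²−7²)/(2·5·7) = 0.8660; θ_2 = 30.0082° (elbow-up)
β = atan2(8.5620,7.8300) = 47.5569°; ψ = atan2(3.5009,11.0617) = 17.5619°
θ_1 = β − ψ = 29.9950°
θ_3 = φ − θ_1 − θ_2 = 29.9967° (wrapped to (-180°,180°])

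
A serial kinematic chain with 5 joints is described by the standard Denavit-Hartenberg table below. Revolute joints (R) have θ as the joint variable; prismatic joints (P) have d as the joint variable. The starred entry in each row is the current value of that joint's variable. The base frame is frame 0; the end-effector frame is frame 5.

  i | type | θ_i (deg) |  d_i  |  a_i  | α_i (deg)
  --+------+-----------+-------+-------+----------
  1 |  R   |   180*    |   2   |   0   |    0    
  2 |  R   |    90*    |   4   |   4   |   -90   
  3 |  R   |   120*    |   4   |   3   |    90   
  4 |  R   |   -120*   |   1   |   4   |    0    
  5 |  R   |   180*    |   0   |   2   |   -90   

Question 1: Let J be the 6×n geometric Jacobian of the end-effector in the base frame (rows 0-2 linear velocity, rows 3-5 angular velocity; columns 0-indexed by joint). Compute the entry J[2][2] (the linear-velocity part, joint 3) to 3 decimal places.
axis z_2 = (1.0000,-0.0000,0.0000); lever o_n−o_2 = (2.2679,0.1340,-2.2321)
cross product → J_v[:, 2] = (0.0000,2.2321,0.1340)
J_ω[:, 2] = z_2
entry J[2][2] = 0.1340

0.134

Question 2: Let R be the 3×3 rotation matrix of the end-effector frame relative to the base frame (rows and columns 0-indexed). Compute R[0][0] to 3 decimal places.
End-effector x-axis (col 0 of R) = (0.8660,0.2500,-0.4330)
R[0][0] = 0.8660

0.866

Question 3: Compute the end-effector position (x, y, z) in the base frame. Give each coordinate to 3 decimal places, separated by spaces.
2.268 -3.866 3.768

after link 1: o_1 = (0.0000, 0.0000, 2.0000)
after link 2: o_2 = (-0.0000, -4.0000, 6.0000)
after link 3: o_3 = (4.0000, -2.5000, 3.4019)
after link 4: o_4 = (0.5359, -4.3660, 4.6340)
after link 5: o_5 = (2.2679, -3.8660, 3.7679)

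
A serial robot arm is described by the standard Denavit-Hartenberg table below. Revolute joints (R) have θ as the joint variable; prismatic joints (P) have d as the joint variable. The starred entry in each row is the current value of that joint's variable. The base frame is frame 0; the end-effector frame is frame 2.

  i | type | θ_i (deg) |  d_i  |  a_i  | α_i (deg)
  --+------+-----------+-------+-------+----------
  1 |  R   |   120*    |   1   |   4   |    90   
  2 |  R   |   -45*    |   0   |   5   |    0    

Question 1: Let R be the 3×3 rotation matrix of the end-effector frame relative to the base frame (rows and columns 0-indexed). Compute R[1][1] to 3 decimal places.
0.612

End-effector y-axis (col 1 of R) = (-0.3536,0.6124,0.7071)
R[1][1] = 0.6124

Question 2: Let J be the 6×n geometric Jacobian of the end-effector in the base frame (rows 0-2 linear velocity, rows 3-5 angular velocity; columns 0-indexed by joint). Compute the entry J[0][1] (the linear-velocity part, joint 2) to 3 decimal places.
axis z_1 = (0.8660,0.5000,0.0000); lever o_n−o_1 = (-1.7678,3.0619,-3.5355)
cross product → J_v[:, 1] = (-1.7678,3.0619,3.5355)
J_ω[:, 1] = z_1
entry J[0][1] = -1.7678

-1.768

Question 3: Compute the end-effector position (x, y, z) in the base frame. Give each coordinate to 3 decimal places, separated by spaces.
-3.768 6.526 -2.536

after link 1: o_1 = (-2.0000, 3.4641, 1.0000)
after link 2: o_2 = (-3.7678, 6.5260, -2.5355)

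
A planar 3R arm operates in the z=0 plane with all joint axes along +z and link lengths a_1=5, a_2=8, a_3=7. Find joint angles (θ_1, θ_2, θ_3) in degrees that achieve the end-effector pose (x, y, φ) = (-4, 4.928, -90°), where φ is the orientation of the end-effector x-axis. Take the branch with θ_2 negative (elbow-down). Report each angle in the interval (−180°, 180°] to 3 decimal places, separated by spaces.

wrist centre = target − a_3·(cos φ, sin φ) = (-4.0000, 11.9280)
cos θ_2 = (158.2772−5²−8²)/(2·5·8) = 0.8660; θ_2 = -30.0069° (elbow-down)
β = atan2(11.9280,-4.0000) = 108.5386°; ψ = atan2(-4.0008,11.9277) = -18.5427°
θ_1 = β − ψ = 127.0813°
θ_3 = φ − θ_1 − θ_2 = 172.9256° (wrapped to (-180°,180°])

127.081 -30.007 172.926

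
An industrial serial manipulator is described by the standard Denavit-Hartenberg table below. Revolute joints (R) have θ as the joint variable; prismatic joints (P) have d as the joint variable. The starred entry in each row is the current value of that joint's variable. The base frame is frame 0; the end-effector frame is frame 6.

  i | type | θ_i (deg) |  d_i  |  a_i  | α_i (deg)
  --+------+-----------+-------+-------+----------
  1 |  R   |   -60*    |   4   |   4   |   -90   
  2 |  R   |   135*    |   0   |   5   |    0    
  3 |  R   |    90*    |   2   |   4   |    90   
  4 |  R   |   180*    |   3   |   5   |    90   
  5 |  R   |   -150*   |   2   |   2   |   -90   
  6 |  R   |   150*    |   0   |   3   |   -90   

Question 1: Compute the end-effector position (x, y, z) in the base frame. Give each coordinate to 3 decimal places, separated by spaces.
after link 1: o_1 = (2.0000, -3.4641, 4.0000)
after link 2: o_2 = (0.2322, -0.4022, 0.4645)
after link 3: o_3 = (0.5501, 3.0473, 3.2929)
after link 4: o_4 = (1.2572, 1.8225, -2.3640)
after link 5: o_5 = (2.7304, 3.2708, -0.4321)
after link 6: o_6 = (1.7676, 1.9385, -2.9417)

1.768 1.938 -2.942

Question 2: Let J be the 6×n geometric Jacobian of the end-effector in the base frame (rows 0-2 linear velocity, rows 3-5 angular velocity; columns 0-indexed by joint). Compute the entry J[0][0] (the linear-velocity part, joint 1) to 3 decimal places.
-1.938

axis z_0 = ẑ; lever o_n−o_0 = (1.7676,1.9385,-2.9417)
cross product → J_v[:, 0] = (-1.9385,1.7676,0.0000)
J_ω[:, 0] = z_0
entry J[0][0] = -1.9385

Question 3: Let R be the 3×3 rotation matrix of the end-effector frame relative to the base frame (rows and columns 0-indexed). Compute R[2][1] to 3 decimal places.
-0.259

End-effector y-axis (col 1 of R) = (-0.4830,0.8365,-0.2588)
R[2][1] = -0.2588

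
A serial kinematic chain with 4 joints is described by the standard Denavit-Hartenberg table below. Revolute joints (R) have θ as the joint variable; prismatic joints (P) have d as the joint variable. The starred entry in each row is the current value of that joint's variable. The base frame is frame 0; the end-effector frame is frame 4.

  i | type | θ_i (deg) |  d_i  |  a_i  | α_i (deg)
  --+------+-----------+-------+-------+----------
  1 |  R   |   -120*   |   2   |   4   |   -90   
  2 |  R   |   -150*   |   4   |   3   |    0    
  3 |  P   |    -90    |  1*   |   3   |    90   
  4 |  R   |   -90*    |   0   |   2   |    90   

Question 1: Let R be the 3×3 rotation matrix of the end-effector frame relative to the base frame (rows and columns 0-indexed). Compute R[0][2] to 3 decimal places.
End-effector z-axis (col 2 of R) = (-0.2500,-0.4330,0.8660)
R[0][2] = -0.2500

-0.250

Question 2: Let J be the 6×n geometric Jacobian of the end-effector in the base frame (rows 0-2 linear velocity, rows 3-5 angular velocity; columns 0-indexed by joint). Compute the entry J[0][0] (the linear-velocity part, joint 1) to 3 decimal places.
1.415

axis z_0 = ẑ; lever o_n−o_0 = (2.6471,-1.4151,0.9019)
cross product → J_v[:, 0] = (1.4151,2.6471,-0.0000)
J_ω[:, 0] = z_0
entry J[0][0] = 1.4151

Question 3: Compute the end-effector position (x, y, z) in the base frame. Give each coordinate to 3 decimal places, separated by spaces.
after link 1: o_1 = (-2.0000, -3.4641, 2.0000)
after link 2: o_2 = (2.7631, -3.2141, 3.5000)
after link 3: o_3 = (4.3792, -2.4151, 0.9019)
after link 4: o_4 = (2.6471, -1.4151, 0.9019)

2.647 -1.415 0.902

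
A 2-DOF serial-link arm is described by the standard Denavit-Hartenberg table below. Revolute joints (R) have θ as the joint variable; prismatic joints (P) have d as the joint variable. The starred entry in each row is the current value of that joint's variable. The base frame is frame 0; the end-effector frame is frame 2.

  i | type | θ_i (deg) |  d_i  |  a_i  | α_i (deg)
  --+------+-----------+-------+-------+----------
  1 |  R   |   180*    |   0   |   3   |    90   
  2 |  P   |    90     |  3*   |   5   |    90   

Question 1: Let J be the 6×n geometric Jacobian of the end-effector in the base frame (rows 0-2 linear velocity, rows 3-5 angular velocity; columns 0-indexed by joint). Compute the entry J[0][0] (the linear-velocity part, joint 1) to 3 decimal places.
axis z_0 = ẑ; lever o_n−o_0 = (-3.0000,3.0000,5.0000)
cross product → J_v[:, 0] = (-3.0000,-3.0000,0.0000)
J_ω[:, 0] = z_0
entry J[0][0] = -3.0000

-3.000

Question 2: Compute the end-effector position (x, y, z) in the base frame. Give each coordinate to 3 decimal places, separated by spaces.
after link 1: o_1 = (-3.0000, 0.0000, 0.0000)
after link 2: o_2 = (-3.0000, 3.0000, 5.0000)

-3.000 3.000 5.000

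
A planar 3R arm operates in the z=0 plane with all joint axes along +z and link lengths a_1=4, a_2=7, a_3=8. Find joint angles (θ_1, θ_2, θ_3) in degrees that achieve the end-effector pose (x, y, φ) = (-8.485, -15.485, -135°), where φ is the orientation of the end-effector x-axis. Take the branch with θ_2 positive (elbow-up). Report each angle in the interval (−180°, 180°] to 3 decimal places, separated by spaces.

-135.006 45.010 -45.005

wrist centre = target − a_3·(cos φ, sin φ) = (-2.8281, -9.8281)
cos θ_2 = (104.5909−4²−7²)/(2·4·7) = 0.7070; θ_2 = 45.0103° (elbow-up)
β = atan2(-9.8281,-2.8281) = -106.0537°; ψ = atan2(4.9506,8.9489) = 28.9520°
θ_1 = β − ψ = -135.0057°
θ_3 = φ − θ_1 − θ_2 = -45.0046° (wrapped to (-180°,180°])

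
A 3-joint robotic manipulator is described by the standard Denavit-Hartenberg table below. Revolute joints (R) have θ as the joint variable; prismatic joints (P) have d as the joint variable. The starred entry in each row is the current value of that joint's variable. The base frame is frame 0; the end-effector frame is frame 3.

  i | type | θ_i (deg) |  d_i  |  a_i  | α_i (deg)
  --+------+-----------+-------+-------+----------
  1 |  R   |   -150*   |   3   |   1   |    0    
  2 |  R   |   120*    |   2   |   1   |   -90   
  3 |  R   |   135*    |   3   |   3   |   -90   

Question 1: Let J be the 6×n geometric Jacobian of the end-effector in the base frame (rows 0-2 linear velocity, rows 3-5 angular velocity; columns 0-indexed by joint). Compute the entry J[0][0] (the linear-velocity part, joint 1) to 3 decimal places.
axis z_0 = ẑ; lever o_n−o_0 = (-0.3371,2.6587,2.8787)
cross product → J_v[:, 0] = (-2.6587,-0.3371,0.0000)
J_ω[:, 0] = z_0
entry J[0][0] = -2.6587

-2.659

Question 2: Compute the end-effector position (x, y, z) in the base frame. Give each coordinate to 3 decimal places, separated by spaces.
after link 1: o_1 = (-0.8660, -0.5000, 3.0000)
after link 2: o_2 = (-0.0000, -1.0000, 5.0000)
after link 3: o_3 = (-0.3371, 2.6587, 2.8787)

-0.337 2.659 2.879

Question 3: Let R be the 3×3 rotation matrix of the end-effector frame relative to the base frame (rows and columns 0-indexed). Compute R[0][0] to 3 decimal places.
-0.612

End-effector x-axis (col 0 of R) = (-0.6124,0.3536,-0.7071)
R[0][0] = -0.6124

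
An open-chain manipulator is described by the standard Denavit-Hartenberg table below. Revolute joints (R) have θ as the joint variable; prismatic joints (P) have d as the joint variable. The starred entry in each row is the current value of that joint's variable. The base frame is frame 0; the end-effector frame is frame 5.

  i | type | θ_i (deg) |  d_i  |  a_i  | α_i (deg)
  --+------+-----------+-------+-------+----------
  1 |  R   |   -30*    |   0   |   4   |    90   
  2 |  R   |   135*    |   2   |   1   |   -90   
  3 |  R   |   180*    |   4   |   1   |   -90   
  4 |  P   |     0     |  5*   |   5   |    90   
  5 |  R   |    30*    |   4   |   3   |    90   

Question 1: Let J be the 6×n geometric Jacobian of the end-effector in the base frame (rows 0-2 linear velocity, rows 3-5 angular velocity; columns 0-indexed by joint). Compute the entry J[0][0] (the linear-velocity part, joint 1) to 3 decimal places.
9.219

axis z_0 = ẑ; lever o_n−o_0 = (-1.0320,-9.2191,-11.0295)
cross product → J_v[:, 0] = (9.2191,-1.0320,0.0000)
J_ω[:, 0] = z_0
entry J[0][0] = 9.2191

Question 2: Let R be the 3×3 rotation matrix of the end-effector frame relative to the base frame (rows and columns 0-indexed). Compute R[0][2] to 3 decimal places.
0.739

End-effector z-axis (col 2 of R) = (0.7392,0.5732,-0.3536)
R[0][2] = 0.7392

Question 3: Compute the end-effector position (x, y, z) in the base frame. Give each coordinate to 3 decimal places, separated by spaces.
after link 1: o_1 = (3.4641, -2.0000, 0.0000)
after link 2: o_2 = (1.8517, -3.3785, 0.7071)
after link 3: o_3 = (0.0146, -2.3178, -2.8284)
after link 4: o_4 = (0.5765, -8.4157, -6.3640)
after link 5: o_5 = (-1.0320, -9.2191, -11.0295)

-1.032 -9.219 -11.030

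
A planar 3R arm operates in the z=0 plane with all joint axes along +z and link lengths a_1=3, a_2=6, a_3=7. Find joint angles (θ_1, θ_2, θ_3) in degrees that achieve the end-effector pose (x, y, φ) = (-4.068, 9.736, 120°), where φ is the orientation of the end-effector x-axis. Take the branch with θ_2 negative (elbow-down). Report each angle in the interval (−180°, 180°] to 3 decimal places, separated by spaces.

-134.989 -150.011 45.000

wrist centre = target − a_3·(cos φ, sin φ) = (-0.5680, 3.6738)
cos θ_2 = (13.8196−3²−6²)/(2·3·6) = -0.8661; θ_2 = -150.0111° (elbow-down)
β = atan2(3.6738,-0.5680) = 98.7888°; ψ = atan2(-2.9990,-2.1967) = -126.2224°
θ_1 = β − ψ = 225.0112°
θ_3 = φ − θ_1 − θ_2 = 44.9999° (wrapped to (-180°,180°])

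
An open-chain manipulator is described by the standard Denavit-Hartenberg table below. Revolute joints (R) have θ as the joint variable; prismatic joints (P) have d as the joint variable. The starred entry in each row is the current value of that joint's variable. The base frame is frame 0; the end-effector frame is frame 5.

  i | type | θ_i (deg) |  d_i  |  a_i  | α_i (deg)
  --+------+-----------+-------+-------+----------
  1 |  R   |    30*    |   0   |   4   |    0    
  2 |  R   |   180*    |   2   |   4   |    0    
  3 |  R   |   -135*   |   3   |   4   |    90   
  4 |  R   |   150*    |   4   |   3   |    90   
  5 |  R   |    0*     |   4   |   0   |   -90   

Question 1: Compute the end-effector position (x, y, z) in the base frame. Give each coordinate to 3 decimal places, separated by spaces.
4.744 2.251 9.964

after link 1: o_1 = (3.4641, 2.0000, 0.0000)
after link 2: o_2 = (-0.0000, 0.0000, 2.0000)
after link 3: o_3 = (1.0353, 3.8637, 5.0000)
after link 4: o_4 = (4.2265, 0.3189, 6.5000)
after link 5: o_5 = (4.7442, 2.2507, 9.9641)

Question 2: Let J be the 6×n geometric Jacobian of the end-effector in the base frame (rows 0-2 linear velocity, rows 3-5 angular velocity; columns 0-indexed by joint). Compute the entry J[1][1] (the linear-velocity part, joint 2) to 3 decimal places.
axis z_1 = (0.0000,0.0000,1.0000); lever o_n−o_1 = (1.2801,0.2507,9.9641)
cross product → J_v[:, 1] = (-0.2507,1.2801,0.0000)
J_ω[:, 1] = z_1
entry J[1][1] = 1.2801

1.280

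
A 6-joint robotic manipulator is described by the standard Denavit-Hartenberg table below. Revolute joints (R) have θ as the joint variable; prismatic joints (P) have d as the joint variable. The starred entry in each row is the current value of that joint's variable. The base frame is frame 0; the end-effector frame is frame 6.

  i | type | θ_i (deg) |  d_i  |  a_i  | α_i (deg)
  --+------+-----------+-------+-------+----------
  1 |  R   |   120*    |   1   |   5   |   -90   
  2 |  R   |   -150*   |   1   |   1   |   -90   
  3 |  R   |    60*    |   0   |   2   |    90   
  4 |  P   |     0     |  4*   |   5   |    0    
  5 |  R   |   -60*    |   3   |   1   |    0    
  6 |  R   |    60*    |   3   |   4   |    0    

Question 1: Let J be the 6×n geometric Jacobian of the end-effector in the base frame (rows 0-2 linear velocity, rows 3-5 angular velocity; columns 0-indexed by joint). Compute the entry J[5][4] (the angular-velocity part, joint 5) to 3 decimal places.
0.433

axis z_4 = (-0.0580,-0.8995,0.4330); lever o_n−o_4 = (4.2177,-5.5111,2.9731)
cross product → J_v[:, 4] = (-0.2880,1.9988,4.1136)
J_ω[:, 4] = z_4
entry J[5][4] = 0.4330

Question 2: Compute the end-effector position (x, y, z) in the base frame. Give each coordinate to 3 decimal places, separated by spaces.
after link 1: o_1 = (-2.5000, 4.3301, 1.0000)
after link 2: o_2 = (-2.9330, 3.0801, 1.5000)
after link 3: o_3 = (-1.0000, 3.1962, 2.0000)
after link 4: o_4 = (3.6005, -0.1119, 4.9821)
after link 5: o_5 = (4.1262, -3.1564, 5.6561)
after link 6: o_6 = (7.8182, -5.6229, 7.9551)

7.818 -5.623 7.955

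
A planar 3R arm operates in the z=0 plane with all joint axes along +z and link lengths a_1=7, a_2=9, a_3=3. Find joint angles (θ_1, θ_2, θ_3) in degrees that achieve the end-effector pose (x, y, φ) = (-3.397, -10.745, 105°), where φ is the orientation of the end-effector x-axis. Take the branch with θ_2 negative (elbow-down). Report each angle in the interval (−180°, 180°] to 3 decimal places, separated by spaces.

wrist centre = target − a_3·(cos φ, sin φ) = (-2.6205, -13.6428)
cos θ_2 = (192.9926−7²−9²)/(2·7·9) = 0.4999; θ_2 = -60.0039° (elbow-down)
β = atan2(-13.6428,-2.6205) = -100.8731°; ψ = atan2(-7.7945,11.4995) = -34.1301°
θ_1 = β − ψ = -66.7430°
θ_3 = φ − θ_1 − θ_2 = -128.2531° (wrapped to (-180°,180°])

-66.743 -60.004 -128.253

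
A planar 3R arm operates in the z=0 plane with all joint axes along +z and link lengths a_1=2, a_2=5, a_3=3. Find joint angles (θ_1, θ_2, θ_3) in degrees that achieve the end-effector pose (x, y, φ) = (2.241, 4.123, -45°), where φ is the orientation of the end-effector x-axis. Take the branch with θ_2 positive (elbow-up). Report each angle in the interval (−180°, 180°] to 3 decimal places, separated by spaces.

45.019 59.981 -150.000

wrist centre = target − a_3·(cos φ, sin φ) = (0.1197, 6.2443)
cos θ_2 = (39.0059−2²−5²)/(2·2·5) = 0.5003; θ_2 = 59.9806° (elbow-up)
β = atan2(6.2443,0.1197) = 88.9020°; ψ = atan2(4.3293,4.5015) = 43.8830°
θ_1 = β − ψ = 45.0190°
θ_3 = φ − θ_1 − θ_2 = -149.9996° (wrapped to (-180°,180°])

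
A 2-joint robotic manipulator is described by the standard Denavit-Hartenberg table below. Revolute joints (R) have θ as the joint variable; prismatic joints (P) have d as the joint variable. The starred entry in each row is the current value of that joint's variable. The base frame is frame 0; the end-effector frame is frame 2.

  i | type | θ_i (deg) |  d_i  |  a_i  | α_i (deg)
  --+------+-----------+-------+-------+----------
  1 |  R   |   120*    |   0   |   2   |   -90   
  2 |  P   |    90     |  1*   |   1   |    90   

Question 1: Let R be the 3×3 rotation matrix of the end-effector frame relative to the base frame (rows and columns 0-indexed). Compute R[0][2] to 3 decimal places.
-0.500

End-effector z-axis (col 2 of R) = (-0.5000,0.8660,0.0000)
R[0][2] = -0.5000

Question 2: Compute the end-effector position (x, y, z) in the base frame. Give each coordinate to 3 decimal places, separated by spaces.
after link 1: o_1 = (-1.0000, 1.7321, 0.0000)
after link 2: o_2 = (-1.8660, 1.2321, -1.0000)

-1.866 1.232 -1.000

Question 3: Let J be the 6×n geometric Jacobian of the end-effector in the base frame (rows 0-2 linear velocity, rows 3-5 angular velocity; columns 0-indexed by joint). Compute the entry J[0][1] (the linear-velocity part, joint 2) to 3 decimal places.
-0.866

prismatic axis z_1 = (-0.8660,-0.5000,0.0000)
J_v[:, 1] = z_1; J_ω[:, 1] = (0,0,0)
entry J[0][1] = -0.8660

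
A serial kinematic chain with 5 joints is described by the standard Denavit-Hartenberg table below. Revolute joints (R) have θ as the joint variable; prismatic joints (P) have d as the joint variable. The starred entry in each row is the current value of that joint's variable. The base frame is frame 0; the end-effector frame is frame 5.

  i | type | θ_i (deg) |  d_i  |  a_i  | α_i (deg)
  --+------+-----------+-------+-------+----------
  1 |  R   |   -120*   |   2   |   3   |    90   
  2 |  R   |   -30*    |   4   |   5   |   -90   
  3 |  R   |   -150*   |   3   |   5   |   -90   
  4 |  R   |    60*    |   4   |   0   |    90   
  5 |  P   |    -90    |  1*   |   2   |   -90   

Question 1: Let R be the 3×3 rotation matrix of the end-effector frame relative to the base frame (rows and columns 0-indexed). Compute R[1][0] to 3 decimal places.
End-effector x-axis (col 0 of R) = (0.9665,-0.0580,0.2500)
R[1][0] = -0.0580

-0.058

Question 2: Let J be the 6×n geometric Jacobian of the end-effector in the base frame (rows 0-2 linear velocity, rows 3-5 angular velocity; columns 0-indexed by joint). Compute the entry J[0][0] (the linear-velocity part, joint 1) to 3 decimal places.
0.471

axis z_0 = ẑ; lever o_n−o_0 = (-10.2775,-0.4710,4.5712)
cross product → J_v[:, 0] = (0.4710,-10.2775,0.0000)
J_ω[:, 0] = z_0
entry J[0][0] = 0.4710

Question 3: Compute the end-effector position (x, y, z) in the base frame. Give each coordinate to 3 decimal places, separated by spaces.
-10.277 -0.471 4.571

after link 1: o_1 = (-1.5000, -2.5981, 2.0000)
after link 2: o_2 = (-7.1292, -4.3481, -0.5000)
after link 3: o_3 = (-8.1692, -1.1495, 4.2631)
after link 4: o_4 = (-12.0353, -0.9175, 3.2631)
after link 5: o_5 = (-10.2775, -0.4710, 4.5712)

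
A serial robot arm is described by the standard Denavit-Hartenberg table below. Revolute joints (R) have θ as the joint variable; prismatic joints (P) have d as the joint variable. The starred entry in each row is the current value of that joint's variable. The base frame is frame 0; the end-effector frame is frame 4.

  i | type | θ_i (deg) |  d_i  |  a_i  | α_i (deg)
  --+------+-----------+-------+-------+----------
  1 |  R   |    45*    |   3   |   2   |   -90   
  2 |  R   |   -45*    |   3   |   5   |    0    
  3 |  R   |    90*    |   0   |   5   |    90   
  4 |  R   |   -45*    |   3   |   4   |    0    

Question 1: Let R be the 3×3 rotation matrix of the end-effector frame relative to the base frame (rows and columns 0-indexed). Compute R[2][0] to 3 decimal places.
-0.500

End-effector x-axis (col 0 of R) = (0.8536,-0.1464,-0.5000)
R[2][0] = -0.5000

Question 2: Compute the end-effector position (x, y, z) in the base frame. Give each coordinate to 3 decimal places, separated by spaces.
9.207 9.450 3.121

after link 1: o_1 = (1.4142, 1.4142, 3.0000)
after link 2: o_2 = (1.7929, 6.0355, 6.5355)
after link 3: o_3 = (4.2929, 8.5355, 3.0000)
after link 4: o_4 = (9.2071, 9.4497, 3.1213)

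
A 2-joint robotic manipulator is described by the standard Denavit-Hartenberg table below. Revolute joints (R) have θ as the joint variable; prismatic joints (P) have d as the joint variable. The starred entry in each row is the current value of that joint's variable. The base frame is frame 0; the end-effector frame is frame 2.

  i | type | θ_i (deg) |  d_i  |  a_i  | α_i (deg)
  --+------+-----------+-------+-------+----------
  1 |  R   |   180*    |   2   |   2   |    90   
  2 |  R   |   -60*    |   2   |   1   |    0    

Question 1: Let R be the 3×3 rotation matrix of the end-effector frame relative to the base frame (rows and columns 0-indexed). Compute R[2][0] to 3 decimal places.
End-effector x-axis (col 0 of R) = (-0.5000,0.0000,-0.8660)
R[2][0] = -0.8660

-0.866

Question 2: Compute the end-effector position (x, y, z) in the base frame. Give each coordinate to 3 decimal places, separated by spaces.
after link 1: o_1 = (-2.0000, 0.0000, 2.0000)
after link 2: o_2 = (-2.5000, 2.0000, 1.1340)

-2.500 2.000 1.134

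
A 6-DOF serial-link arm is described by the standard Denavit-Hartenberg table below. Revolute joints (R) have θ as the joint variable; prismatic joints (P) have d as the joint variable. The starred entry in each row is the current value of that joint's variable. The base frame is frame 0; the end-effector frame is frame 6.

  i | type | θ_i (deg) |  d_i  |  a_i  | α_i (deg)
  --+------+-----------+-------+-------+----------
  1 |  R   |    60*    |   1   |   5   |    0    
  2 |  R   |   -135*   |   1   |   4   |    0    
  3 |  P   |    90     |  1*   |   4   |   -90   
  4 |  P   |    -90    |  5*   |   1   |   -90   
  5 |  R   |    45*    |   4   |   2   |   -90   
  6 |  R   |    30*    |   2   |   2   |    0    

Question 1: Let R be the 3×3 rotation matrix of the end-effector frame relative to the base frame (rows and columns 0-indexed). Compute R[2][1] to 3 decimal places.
End-effector y-axis (col 1 of R) = (-0.9280,0.1174,-0.3536)
R[2][1] = -0.3536

-0.354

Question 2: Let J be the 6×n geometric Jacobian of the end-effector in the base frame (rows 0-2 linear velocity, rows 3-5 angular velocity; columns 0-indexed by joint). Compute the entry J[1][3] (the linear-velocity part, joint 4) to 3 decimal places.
0.966

prismatic axis z_3 = (-0.2588,0.9659,0.0000)
J_v[:, 3] = z_3; J_ω[:, 3] = (0,0,0)
entry J[1][3] = 0.9659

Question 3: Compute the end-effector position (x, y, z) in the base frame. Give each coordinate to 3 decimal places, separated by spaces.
10.052 3.193 5.225

after link 1: o_1 = (2.5000, 4.3301, 1.0000)
after link 2: o_2 = (3.5353, 0.4664, 2.0000)
after link 3: o_3 = (7.3990, 1.5017, 3.0000)
after link 4: o_4 = (6.1049, 6.3313, 4.0000)
after link 5: o_5 = (10.3346, 6.0006, 5.4142)
after link 6: o_6 = (10.0517, 3.1927, 5.2247)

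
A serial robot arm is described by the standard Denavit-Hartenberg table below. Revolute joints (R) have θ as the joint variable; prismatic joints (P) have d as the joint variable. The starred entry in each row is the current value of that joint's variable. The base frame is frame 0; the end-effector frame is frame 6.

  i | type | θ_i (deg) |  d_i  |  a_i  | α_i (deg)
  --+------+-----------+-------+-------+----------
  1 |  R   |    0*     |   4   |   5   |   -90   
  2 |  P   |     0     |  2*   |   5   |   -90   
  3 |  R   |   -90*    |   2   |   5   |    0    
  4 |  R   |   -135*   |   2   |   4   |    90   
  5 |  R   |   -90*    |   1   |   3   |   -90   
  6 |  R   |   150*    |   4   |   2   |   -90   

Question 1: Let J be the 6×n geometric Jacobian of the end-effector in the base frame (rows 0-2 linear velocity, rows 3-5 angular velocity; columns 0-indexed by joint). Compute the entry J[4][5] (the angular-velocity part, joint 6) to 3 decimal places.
-0.707

axis z_5 = (-0.7071,-0.7071,-0.0000); lever o_n−o_5 = (-3.5355,-2.1213,-1.7321)
cross product → J_v[:, 5] = (1.2247,-1.2247,-1.0000)
J_ω[:, 5] = z_5
entry J[4][5] = -0.7071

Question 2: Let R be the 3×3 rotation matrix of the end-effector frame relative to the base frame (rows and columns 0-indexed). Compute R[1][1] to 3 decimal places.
End-effector y-axis (col 1 of R) = (0.7071,0.7071,0.0000)
R[1][1] = 0.7071

0.707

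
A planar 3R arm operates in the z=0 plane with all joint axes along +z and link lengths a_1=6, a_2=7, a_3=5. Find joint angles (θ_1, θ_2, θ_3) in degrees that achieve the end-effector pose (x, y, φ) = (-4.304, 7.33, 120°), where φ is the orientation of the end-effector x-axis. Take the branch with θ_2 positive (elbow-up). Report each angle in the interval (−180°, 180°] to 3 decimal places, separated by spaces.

30.003 150.000 -60.003

wrist centre = target − a_3·(cos φ, sin φ) = (-1.8040, 2.9999)
cos θ_2 = (12.2537−6²−7²)/(2·6·7) = -0.8660; θ_2 = 150.0003° (elbow-up)
β = atan2(2.9999,-1.8040) = 121.0210°; ψ = atan2(3.5000,-0.0622) = 91.0181°
θ_1 = β − ψ = 30.0029°
θ_3 = φ − θ_1 − θ_2 = -60.0032° (wrapped to (-180°,180°])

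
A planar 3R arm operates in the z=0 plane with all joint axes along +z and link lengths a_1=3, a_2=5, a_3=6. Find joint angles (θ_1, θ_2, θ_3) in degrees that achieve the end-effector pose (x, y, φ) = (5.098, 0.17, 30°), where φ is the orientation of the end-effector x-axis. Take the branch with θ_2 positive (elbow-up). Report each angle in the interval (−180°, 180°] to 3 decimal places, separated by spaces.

149.994 150.003 90.003

wrist centre = target − a_3·(cos φ, sin φ) = (-0.0982, -2.8300)
cos θ_2 = (8.0185−3²−5²)/(2·3·5) = -0.8660; θ_2 = 150.0027° (elbow-up)
β = atan2(-2.8300,-0.0982) = -91.9864°; ψ = atan2(2.4998,-1.3302) = 118.0193°
θ_1 = β − ψ = -210.0057°
θ_3 = φ − θ_1 − θ_2 = 90.0030° (wrapped to (-180°,180°])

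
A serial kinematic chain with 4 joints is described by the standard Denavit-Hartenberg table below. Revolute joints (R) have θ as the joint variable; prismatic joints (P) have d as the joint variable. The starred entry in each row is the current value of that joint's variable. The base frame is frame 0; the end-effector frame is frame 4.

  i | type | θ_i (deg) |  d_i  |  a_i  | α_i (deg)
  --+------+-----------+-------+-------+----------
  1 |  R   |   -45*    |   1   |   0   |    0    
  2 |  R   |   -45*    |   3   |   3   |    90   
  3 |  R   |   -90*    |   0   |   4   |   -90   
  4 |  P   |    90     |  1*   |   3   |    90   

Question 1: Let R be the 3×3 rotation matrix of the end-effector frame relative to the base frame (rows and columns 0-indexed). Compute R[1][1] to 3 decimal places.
End-effector y-axis (col 1 of R) = (0.0000,-1.0000,0.0000)
R[1][1] = -1.0000

-1.000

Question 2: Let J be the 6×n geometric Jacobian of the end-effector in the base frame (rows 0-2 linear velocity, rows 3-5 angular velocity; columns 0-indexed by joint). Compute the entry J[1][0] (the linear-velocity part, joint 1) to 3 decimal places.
3.000

axis z_0 = ẑ; lever o_n−o_0 = (3.0000,-4.0000,-0.0000)
cross product → J_v[:, 0] = (4.0000,3.0000,-0.0000)
J_ω[:, 0] = z_0
entry J[1][0] = 3.0000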